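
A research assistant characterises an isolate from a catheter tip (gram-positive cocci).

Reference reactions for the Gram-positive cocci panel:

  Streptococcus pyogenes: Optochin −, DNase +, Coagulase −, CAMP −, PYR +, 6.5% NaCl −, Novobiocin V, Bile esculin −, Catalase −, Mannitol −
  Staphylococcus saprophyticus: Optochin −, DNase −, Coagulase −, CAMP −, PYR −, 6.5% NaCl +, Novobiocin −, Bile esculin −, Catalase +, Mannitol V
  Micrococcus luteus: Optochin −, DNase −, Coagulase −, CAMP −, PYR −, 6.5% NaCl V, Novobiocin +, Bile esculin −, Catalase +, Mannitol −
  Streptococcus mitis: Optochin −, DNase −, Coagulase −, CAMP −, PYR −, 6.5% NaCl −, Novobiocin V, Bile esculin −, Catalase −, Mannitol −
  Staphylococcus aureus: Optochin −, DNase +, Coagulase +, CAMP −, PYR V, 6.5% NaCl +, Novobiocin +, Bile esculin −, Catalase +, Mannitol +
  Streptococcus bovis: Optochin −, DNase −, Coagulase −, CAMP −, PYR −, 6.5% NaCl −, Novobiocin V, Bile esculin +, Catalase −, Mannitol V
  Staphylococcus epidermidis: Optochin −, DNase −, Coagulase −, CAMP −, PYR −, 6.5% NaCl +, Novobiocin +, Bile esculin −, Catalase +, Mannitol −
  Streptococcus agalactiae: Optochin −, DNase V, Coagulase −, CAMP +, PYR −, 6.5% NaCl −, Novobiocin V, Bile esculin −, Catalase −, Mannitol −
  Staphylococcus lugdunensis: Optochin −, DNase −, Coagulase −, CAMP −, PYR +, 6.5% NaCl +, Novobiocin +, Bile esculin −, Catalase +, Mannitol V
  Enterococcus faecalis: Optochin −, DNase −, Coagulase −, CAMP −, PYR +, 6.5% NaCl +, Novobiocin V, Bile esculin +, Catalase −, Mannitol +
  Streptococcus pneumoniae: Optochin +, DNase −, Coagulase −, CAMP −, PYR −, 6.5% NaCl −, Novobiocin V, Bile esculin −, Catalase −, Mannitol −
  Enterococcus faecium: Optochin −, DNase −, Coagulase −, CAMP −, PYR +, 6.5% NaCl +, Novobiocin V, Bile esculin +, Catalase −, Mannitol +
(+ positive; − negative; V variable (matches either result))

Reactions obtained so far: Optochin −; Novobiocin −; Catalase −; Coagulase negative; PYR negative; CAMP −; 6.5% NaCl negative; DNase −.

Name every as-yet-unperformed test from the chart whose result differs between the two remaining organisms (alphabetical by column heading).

Bile esculin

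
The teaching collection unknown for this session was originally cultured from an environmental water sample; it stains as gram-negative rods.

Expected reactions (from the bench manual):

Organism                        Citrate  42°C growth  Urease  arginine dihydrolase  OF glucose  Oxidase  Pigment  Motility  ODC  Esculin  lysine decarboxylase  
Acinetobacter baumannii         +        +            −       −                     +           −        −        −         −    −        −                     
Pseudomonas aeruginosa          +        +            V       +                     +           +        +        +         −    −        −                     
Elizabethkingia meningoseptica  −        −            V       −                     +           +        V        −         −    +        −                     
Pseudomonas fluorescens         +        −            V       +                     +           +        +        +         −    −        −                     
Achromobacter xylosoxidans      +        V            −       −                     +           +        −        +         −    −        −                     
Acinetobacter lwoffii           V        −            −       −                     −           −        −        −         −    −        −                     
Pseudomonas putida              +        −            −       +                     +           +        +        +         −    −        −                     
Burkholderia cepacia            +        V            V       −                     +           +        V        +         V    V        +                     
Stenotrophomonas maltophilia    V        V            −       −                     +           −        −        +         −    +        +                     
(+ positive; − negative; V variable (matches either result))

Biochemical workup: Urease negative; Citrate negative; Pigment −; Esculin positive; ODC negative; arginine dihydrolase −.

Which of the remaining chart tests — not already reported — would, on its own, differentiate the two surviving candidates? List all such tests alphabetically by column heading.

lysine decarboxylase, Motility, Oxidase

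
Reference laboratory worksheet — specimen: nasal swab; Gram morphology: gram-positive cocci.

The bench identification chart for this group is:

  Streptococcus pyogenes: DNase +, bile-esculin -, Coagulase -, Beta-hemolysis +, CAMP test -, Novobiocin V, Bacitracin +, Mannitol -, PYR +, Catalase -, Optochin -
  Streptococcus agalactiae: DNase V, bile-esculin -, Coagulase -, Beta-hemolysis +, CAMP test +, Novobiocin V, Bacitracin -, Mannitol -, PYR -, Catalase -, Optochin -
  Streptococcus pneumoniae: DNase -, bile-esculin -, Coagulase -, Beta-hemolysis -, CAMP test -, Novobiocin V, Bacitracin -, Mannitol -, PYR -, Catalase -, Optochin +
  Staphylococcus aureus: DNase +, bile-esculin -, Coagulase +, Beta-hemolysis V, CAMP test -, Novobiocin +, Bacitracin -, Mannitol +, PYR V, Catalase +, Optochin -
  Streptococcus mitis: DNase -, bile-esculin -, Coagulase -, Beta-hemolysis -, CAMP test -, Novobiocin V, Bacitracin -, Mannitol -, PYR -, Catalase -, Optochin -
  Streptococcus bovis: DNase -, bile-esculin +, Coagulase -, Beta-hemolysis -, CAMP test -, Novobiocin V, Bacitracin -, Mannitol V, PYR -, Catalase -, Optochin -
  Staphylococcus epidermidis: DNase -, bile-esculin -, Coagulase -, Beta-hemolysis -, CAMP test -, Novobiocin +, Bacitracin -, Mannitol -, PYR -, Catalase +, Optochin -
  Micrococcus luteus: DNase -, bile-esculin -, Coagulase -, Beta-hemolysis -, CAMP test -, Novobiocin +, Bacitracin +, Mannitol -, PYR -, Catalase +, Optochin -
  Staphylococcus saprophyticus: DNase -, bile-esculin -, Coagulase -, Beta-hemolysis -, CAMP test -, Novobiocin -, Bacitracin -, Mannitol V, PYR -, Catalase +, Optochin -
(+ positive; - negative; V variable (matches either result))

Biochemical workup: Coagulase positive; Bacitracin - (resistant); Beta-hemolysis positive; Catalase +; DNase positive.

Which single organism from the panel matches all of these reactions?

Coagulase +: excludes 8 organisms — 1 left.
DNase +: the one remaining candidate is consistent.
Catalase +: the one remaining candidate is consistent.
Beta-hemolysis +: the one remaining candidate is consistent.
Bacitracin -: the one remaining candidate is consistent.

Staphylococcus aureus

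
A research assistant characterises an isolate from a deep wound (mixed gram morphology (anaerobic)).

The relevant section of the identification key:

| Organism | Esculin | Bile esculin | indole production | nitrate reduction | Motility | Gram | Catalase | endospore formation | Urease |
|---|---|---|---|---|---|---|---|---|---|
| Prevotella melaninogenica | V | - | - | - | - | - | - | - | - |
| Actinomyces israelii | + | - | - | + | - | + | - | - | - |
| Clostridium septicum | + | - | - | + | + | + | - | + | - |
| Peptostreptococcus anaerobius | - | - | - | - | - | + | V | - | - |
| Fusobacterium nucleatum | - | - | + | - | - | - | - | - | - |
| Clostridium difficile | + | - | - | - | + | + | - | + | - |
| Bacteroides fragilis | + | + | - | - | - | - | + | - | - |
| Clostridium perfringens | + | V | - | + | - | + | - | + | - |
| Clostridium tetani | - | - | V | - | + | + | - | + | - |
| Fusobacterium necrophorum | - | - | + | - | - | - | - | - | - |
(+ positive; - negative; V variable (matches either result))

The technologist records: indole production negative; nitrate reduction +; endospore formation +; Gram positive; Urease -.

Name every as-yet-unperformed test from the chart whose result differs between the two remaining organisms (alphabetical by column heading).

Motility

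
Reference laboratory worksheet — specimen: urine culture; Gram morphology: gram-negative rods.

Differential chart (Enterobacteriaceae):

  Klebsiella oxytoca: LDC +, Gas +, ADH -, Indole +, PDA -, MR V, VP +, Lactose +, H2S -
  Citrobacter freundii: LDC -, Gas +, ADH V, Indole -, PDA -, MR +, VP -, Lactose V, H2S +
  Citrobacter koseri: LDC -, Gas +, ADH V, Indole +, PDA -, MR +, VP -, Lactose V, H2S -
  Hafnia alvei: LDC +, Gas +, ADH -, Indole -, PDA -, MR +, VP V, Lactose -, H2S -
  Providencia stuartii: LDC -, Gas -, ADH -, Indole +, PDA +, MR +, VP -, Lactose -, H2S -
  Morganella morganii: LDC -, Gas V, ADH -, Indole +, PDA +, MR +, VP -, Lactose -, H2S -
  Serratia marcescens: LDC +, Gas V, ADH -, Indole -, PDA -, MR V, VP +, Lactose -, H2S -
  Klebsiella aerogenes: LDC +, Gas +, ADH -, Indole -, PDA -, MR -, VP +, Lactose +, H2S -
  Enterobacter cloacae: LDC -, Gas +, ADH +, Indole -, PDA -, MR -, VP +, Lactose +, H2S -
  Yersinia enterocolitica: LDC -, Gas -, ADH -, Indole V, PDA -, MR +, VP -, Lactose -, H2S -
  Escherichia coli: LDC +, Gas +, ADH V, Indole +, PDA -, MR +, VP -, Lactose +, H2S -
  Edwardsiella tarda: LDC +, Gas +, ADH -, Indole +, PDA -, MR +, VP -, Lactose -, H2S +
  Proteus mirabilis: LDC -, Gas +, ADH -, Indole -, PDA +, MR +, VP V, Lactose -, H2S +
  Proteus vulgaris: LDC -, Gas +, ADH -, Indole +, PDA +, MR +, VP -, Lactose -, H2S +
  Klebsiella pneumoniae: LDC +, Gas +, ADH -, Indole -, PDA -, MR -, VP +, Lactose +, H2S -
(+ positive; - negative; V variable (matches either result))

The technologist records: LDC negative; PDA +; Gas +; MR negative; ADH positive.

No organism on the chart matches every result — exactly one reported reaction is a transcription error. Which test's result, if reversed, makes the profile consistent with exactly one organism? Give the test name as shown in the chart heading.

PDA

As reported, no row in the chart matches all 5 reactions.
Reversing ADH → still no organism matches.
Reversing PDA (to -) → unique match: Enterobacter cloacae.
Reversing MR → still no organism matches.
Reversing LDC → still no organism matches.
Reversing Gas → still no organism matches.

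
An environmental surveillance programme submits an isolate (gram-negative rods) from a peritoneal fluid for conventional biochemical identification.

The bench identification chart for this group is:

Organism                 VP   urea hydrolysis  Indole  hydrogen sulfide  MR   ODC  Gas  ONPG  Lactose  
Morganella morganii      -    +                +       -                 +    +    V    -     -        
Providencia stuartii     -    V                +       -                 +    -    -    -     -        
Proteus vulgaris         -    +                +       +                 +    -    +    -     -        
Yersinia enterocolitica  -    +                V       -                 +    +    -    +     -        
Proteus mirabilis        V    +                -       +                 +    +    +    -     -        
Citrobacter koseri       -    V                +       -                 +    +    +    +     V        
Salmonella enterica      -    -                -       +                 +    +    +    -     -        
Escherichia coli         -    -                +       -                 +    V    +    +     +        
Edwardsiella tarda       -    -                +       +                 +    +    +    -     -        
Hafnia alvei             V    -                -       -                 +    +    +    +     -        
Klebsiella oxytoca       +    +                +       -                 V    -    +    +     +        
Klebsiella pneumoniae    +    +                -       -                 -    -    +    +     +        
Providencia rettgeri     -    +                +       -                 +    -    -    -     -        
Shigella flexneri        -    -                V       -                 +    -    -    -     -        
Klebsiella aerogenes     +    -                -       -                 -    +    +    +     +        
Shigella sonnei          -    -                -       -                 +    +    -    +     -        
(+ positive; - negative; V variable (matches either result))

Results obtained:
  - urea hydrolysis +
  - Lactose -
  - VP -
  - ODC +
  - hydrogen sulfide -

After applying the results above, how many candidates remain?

urea hydrolysis +: excludes 7 organisms — 9 left.
Lactose -: excludes Klebsiella oxytoca, Klebsiella pneumoniae — 7 left.
hydrogen sulfide -: excludes Proteus vulgaris, Proteus mirabilis — 5 left.
VP -: all 5 remaining candidates are consistent.
ODC +: excludes Providencia stuartii, Providencia rettgeri — 3 left.
Still consistent: Citrobacter koseri, Morganella morganii, Yersinia enterocolitica.

3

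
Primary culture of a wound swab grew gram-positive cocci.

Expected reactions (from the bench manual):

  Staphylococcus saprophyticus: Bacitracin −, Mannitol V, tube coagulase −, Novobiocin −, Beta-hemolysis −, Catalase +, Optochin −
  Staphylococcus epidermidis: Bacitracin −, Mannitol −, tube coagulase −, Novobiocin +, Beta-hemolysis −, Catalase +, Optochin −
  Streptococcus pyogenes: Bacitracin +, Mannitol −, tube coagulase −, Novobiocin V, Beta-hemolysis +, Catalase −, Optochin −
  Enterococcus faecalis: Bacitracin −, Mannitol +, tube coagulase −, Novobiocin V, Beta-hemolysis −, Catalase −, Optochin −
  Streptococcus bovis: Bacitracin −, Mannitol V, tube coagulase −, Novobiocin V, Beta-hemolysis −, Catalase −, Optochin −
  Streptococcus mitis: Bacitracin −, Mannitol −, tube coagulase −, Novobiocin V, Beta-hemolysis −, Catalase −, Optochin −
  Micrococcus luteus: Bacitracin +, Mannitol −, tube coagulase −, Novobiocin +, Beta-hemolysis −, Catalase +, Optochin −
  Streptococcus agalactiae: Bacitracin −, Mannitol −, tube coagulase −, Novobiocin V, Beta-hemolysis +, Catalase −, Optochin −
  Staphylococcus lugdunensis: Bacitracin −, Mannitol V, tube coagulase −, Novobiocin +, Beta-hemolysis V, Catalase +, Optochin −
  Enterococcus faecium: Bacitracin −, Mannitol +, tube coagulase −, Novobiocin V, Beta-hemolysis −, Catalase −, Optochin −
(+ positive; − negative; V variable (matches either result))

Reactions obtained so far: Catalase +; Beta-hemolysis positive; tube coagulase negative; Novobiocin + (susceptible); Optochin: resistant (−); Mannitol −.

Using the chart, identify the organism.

Beta-hemolysis +: excludes 7 organisms — 3 left.
Optochin −: all 3 remaining candidates are consistent.
Mannitol −: all 3 remaining candidates are consistent.
Catalase +: excludes Streptococcus pyogenes, Streptococcus agalactiae — 1 left.
Novobiocin +: the one remaining candidate is consistent.
tube coagulase −: the one remaining candidate is consistent.

Staphylococcus lugdunensis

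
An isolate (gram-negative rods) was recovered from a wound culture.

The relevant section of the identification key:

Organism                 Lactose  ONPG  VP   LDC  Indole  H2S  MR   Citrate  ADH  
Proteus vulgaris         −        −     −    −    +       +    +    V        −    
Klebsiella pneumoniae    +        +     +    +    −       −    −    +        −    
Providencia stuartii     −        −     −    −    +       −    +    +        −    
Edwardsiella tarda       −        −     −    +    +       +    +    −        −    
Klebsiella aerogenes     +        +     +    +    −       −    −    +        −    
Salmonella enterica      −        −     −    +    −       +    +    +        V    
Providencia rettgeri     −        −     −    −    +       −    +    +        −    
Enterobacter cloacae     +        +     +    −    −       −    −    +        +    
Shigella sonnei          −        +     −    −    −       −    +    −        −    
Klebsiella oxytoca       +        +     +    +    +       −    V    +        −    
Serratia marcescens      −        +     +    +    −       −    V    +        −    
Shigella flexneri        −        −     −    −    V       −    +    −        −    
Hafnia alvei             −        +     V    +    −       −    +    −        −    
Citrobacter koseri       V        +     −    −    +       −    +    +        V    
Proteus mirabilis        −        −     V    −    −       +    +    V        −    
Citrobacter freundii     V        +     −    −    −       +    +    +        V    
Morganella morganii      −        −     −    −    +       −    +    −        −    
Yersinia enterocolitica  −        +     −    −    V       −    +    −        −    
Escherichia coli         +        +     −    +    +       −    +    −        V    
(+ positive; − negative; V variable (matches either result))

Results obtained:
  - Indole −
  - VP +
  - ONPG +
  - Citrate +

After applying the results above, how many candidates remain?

4

ONPG +: excludes 8 organisms — 11 left.
Citrate +: excludes Shigella sonnei, Hafnia alvei, Yersinia enterocolitica, Escherichia coli — 7 left.
Indole −: excludes Klebsiella oxytoca, Citrobacter koseri — 5 left.
VP +: excludes Citrobacter freundii — 4 left.
Still consistent: Enterobacter cloacae, Klebsiella aerogenes, Klebsiella pneumoniae, Serratia marcescens.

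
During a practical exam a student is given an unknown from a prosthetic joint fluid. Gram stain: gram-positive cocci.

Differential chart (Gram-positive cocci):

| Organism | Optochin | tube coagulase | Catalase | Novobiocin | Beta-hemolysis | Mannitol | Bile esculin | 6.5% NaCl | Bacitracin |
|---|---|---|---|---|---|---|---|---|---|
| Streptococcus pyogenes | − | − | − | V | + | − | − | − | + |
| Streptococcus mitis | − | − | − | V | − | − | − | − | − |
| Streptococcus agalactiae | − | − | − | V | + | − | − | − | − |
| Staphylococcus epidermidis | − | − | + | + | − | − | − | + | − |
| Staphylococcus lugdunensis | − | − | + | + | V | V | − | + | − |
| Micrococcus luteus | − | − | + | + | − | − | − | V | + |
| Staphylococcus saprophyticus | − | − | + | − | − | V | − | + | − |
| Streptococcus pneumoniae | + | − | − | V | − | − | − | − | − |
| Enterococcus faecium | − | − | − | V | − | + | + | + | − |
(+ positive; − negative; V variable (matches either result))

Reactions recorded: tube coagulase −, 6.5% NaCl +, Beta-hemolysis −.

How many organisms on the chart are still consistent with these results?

5

tube coagulase −: all 9 remaining candidates are consistent.
6.5% NaCl +: excludes Streptococcus pyogenes, Streptococcus mitis, Streptococcus agalactiae, Streptococcus pneumoniae — 5 left.
Beta-hemolysis −: all 5 remaining candidates are consistent.
Still consistent: Enterococcus faecium, Micrococcus luteus, Staphylococcus epidermidis, Staphylococcus lugdunensis, Staphylococcus saprophyticus.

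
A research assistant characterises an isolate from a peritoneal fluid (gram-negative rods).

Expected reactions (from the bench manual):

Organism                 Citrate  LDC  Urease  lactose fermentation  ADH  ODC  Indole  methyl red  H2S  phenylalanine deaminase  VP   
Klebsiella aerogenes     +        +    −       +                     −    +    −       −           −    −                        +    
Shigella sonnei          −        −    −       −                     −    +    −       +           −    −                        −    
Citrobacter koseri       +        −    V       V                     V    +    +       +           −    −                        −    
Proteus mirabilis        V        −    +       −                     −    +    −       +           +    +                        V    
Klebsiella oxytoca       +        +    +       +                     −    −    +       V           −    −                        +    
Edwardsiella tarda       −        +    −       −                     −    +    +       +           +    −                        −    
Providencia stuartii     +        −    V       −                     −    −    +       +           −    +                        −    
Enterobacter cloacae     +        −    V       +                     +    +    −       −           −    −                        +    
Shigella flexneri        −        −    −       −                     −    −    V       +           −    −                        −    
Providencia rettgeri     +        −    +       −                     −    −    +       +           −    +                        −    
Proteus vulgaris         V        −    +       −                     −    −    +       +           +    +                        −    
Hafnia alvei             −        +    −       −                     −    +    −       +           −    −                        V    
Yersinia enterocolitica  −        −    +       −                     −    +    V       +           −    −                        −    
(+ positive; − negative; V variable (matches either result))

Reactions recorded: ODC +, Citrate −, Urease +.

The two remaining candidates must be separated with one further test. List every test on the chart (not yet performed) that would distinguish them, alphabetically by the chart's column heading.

H2S, phenylalanine deaminase

Urease +: excludes 5 organisms — 8 left.
ODC +: excludes Klebsiella oxytoca, Providencia stuartii, Providencia rettgeri, Proteus vulgaris — 4 left.
Citrate −: excludes Citrobacter koseri, Enterobacter cloacae — 2 left.
Two candidates remain: Proteus mirabilis and Yersinia enterocolitica.
  LDC: − vs − — same for both, does not separate.
  lactose fermentation: − vs − — same for both, does not separate.
  ADH: − vs − — same for both, does not separate.
  Indole: − vs V — variable for at least one, does not separate.
  methyl red: + vs + — same for both, does not separate.
  H2S: Proteus mirabilis +, Yersinia enterocolitica − — discriminates.
  phenylalanine deaminase: Proteus mirabilis +, Yersinia enterocolitica − — discriminates.
  VP: V vs − — variable for at least one, does not separate.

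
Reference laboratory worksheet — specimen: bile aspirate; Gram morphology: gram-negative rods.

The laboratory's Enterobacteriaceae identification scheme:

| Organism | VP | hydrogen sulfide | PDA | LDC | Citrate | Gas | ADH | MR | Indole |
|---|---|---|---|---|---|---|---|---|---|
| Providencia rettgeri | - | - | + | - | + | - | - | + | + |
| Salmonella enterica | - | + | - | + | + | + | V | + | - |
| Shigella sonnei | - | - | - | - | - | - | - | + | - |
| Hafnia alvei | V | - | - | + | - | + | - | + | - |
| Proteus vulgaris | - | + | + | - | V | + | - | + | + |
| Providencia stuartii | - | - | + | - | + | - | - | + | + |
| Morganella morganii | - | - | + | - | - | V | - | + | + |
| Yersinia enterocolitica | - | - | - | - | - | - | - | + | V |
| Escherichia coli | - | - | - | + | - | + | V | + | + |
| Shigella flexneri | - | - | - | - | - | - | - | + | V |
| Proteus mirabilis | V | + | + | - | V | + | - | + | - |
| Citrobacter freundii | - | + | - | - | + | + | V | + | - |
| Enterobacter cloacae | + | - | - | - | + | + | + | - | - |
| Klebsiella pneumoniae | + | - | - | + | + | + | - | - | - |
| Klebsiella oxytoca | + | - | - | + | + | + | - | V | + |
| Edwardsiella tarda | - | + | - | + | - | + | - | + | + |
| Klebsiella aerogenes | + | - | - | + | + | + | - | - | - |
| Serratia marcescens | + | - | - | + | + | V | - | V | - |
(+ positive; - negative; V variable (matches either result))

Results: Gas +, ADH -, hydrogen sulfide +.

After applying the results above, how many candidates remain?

5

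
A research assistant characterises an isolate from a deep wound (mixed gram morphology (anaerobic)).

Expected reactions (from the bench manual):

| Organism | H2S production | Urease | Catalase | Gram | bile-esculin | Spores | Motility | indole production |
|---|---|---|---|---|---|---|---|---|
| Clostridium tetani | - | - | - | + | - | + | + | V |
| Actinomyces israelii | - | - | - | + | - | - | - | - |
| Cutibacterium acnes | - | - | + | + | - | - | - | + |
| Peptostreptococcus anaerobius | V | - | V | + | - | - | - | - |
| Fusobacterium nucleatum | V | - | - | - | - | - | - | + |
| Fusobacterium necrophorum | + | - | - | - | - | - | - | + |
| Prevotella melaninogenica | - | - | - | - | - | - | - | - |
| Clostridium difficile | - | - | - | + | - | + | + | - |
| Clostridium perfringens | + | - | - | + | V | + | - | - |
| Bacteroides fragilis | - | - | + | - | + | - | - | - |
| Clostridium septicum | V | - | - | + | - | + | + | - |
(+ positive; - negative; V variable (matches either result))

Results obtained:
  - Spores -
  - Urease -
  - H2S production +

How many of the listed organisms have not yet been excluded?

Urease -: all 11 remaining candidates are consistent.
H2S production +: excludes 6 organisms — 5 left.
Spores -: excludes Clostridium perfringens, Clostridium septicum — 3 left.
Still consistent: Fusobacterium necrophorum, Fusobacterium nucleatum, Peptostreptococcus anaerobius.

3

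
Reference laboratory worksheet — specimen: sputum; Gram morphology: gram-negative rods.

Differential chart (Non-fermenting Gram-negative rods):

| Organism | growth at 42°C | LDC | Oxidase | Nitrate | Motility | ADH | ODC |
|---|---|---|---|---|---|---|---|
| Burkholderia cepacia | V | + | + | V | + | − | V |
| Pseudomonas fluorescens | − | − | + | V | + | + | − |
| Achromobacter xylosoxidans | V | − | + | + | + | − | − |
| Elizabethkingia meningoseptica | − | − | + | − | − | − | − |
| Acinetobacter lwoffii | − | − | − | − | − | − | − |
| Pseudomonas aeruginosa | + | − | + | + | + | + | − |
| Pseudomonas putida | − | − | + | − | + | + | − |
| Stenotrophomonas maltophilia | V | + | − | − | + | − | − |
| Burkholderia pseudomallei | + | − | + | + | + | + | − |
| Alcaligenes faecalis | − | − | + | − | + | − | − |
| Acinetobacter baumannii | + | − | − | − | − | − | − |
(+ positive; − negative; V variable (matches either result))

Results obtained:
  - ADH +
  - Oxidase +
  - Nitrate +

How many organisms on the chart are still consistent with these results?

3

ADH +: excludes 7 organisms — 4 left.
Nitrate +: excludes Pseudomonas putida — 3 left.
Oxidase +: all 3 remaining candidates are consistent.
Still consistent: Burkholderia pseudomallei, Pseudomonas aeruginosa, Pseudomonas fluorescens.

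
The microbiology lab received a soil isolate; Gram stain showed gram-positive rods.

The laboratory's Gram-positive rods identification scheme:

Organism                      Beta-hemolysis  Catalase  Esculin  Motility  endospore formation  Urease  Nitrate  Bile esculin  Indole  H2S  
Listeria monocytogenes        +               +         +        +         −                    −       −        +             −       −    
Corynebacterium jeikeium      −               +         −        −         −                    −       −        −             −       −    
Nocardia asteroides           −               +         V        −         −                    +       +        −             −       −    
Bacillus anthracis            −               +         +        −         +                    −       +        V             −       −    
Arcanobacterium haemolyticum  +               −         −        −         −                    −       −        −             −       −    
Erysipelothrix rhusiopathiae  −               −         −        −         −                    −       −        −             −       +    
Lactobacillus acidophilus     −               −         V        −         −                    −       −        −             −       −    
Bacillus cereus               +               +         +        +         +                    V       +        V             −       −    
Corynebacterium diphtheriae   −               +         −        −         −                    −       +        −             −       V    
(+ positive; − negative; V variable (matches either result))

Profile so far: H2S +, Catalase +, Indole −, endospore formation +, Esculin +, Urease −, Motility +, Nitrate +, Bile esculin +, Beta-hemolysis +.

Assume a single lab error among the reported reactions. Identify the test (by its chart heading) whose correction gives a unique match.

As reported, no row in the chart matches all 10 reactions.
Reversing H2S (to −) → unique match: Bacillus cereus.
Reversing endospore formation → still no organism matches.
Reversing Catalase → still no organism matches.
Reversing Urease → still no organism matches.
Reversing Esculin → still no organism matches.
Reversing Beta-hemolysis → still no organism matches.
Reversing Nitrate → still no organism matches.
Reversing Bile esculin → still no organism matches.
Reversing Motility → still no organism matches.
Reversing Indole → still no organism matches.

H2S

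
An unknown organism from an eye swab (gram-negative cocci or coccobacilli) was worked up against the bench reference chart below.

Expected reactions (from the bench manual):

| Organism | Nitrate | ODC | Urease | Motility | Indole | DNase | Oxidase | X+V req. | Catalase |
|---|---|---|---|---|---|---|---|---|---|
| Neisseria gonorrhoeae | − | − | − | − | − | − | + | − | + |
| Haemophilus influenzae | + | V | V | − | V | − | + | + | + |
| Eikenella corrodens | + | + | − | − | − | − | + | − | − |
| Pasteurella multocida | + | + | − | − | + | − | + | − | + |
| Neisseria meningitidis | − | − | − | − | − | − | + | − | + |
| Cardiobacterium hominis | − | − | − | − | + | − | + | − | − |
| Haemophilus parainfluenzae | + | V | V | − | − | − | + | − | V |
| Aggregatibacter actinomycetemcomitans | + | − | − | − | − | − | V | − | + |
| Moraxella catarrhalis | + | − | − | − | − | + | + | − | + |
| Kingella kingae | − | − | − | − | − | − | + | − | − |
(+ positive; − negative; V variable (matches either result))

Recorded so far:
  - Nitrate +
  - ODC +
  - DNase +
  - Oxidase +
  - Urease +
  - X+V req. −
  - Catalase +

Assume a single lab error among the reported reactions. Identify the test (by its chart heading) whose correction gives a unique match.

As reported, no row in the chart matches all 7 reactions.
Reversing Urease → still no organism matches.
Reversing ODC → still no organism matches.
Reversing X+V req. → still no organism matches.
Reversing Oxidase → still no organism matches.
Reversing Nitrate → still no organism matches.
Reversing Catalase → still no organism matches.
Reversing DNase (to −) → unique match: Haemophilus parainfluenzae.

DNase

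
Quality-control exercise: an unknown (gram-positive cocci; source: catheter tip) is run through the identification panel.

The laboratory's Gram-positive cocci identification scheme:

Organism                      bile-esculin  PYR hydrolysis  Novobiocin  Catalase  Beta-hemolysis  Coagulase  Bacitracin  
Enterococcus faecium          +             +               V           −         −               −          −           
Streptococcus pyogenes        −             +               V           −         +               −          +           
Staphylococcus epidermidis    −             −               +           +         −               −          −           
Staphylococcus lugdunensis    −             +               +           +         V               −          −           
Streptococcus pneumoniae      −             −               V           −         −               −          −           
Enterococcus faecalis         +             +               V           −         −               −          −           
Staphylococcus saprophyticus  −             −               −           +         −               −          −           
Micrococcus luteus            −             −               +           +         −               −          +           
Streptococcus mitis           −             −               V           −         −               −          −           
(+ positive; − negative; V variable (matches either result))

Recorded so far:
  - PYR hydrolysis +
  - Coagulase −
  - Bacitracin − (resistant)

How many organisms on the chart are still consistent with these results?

3

Coagulase −: all 9 remaining candidates are consistent.
Bacitracin −: excludes Streptococcus pyogenes, Micrococcus luteus — 7 left.
PYR hydrolysis +: excludes Staphylococcus epidermidis, Streptococcus pneumoniae, Staphylococcus saprophyticus, Streptococcus mitis — 3 left.
Still consistent: Enterococcus faecalis, Enterococcus faecium, Staphylococcus lugdunensis.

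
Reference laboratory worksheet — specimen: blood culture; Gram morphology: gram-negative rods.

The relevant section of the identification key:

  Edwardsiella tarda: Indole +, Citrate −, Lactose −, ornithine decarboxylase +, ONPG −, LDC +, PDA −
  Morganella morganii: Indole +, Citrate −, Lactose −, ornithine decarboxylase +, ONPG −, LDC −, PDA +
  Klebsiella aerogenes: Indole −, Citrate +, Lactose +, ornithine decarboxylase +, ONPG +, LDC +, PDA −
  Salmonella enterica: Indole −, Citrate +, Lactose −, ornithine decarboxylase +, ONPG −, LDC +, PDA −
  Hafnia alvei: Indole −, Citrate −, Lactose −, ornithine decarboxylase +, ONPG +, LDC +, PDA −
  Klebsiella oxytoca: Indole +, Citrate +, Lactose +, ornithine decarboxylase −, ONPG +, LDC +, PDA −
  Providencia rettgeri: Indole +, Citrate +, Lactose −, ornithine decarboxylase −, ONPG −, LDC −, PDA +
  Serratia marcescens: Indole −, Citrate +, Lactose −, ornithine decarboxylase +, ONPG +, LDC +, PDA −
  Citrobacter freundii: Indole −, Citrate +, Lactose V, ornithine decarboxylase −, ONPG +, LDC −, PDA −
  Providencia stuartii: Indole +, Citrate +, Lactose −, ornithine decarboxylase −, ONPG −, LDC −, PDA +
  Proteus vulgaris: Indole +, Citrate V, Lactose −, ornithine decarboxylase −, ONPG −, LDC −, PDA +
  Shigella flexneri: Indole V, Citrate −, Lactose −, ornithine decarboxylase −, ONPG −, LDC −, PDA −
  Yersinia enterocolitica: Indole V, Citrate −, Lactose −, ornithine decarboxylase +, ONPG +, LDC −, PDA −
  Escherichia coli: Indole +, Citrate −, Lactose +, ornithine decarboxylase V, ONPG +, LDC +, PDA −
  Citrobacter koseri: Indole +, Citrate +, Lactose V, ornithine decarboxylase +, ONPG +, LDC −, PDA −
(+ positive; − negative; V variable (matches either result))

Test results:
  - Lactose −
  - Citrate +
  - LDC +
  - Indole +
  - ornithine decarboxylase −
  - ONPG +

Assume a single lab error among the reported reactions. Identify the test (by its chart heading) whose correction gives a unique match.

Lactose

As reported, no row in the chart matches all 6 reactions.
Reversing ornithine decarboxylase → still no organism matches.
Reversing ONPG → still no organism matches.
Reversing Lactose (to +) → unique match: Klebsiella oxytoca.
Reversing LDC → still no organism matches.
Reversing Indole → still no organism matches.
Reversing Citrate → still no organism matches.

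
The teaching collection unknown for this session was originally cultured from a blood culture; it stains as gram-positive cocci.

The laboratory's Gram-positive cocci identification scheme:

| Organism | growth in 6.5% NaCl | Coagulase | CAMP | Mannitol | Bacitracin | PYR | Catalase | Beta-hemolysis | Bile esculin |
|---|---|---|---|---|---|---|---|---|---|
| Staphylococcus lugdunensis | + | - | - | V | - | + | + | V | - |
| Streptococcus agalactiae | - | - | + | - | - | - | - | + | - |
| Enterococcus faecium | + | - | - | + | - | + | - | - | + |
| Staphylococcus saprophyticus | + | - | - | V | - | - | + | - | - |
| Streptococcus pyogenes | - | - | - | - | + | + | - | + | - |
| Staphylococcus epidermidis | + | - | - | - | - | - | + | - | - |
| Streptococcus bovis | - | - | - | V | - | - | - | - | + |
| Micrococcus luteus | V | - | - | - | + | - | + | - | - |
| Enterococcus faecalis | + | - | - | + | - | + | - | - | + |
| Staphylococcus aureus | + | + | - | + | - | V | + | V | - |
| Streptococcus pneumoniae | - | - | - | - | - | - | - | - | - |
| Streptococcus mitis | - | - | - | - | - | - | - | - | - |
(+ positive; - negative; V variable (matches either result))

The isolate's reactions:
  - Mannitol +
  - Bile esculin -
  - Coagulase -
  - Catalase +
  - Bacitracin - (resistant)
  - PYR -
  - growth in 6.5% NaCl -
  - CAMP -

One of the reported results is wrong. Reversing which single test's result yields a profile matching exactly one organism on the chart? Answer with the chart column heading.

growth in 6.5% NaCl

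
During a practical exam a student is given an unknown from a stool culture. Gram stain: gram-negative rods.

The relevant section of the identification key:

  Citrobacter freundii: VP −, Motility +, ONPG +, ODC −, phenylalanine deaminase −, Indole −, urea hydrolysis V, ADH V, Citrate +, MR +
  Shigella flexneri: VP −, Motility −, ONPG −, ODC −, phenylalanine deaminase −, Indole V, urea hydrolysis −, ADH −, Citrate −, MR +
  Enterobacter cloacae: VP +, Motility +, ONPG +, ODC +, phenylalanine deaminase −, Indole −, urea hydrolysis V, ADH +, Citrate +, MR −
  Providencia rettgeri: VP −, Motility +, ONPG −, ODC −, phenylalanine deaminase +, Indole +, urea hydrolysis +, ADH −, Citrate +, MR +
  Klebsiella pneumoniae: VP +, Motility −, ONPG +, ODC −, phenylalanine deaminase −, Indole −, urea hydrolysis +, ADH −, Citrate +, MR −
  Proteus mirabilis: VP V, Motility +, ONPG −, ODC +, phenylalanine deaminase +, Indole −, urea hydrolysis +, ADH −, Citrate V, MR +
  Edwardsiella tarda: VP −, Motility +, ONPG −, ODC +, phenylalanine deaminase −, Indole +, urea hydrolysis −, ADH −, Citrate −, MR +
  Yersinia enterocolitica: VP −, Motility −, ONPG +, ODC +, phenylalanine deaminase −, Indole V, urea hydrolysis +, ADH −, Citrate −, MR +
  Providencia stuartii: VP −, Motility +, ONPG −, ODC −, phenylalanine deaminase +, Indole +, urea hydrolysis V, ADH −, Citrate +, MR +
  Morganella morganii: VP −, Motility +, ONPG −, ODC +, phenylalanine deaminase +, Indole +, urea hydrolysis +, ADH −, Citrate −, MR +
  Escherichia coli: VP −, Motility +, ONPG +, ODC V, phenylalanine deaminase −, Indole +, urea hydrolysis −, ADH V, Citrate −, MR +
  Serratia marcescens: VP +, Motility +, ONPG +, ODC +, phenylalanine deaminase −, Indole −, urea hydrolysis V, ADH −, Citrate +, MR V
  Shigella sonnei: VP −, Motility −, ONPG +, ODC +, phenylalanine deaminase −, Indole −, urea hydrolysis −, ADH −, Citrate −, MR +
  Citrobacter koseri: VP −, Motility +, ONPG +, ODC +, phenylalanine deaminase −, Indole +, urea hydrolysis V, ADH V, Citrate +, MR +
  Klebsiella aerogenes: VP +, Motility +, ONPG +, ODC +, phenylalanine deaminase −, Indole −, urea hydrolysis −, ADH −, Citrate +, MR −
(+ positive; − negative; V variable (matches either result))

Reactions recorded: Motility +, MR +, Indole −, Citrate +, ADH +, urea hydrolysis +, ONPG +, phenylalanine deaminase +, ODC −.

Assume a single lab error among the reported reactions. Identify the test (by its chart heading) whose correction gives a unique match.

As reported, no row in the chart matches all 9 reactions.
Reversing Motility → still no organism matches.
Reversing urea hydrolysis → still no organism matches.
Reversing ONPG → still no organism matches.
Reversing Citrate → still no organism matches.
Reversing phenylalanine deaminase (to −) → unique match: Citrobacter freundii.
Reversing MR → still no organism matches.
Reversing Indole → still no organism matches.
Reversing ADH → still no organism matches.
Reversing ODC → still no organism matches.

phenylalanine deaminase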